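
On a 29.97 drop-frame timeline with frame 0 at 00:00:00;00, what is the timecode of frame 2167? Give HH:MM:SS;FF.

Ten DF minutes hold 17982 frames, so frame 2167 lies in block 0 (frames 0–17981) with 2167 frames into that block.
The block's first minute is 1800 frames and the rest 1798 each; 2167 frames reaches minute 1, so 0 × 18 + 1 × 2 = 2 labels have been skipped so far.
Adding those back, label number 2167 + 2 = 2169 at 30 labels/s is 72 s + 9 f = 0 h 1 min 12 s frame 9, i.e. 00:01:12;09.

00:01:12;09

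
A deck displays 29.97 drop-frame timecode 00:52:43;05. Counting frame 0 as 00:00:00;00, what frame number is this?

As if non-drop at 30 labels/s: (0 × 3600 + 52 × 60 + 43) × 30 + 5 = 94895.
Minute boundaries passed: 52; those not divisible by 10: 52 − 5 = 47; dropped labels = 2 × 47 = 94.
Actual frame index = 94895 − 94 = 94801.

94801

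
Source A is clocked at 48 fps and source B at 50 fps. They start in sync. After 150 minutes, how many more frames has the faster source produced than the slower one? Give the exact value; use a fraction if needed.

150 min = 9000 s.
A emits 48 × 9000 = 432000 frames; B emits 50 × 9000 = 450000.
Difference = 18000 frames; B is ahead of A.

18000 frames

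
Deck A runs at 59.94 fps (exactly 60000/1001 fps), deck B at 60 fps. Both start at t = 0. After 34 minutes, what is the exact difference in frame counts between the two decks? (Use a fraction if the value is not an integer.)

122400/1001 frames

34 min = 2040 s.
A emits 60000/1001 × 2040 = 122400000/1001 frames; B emits 60 × 2040 = 122400.
Difference = 122400/1001 frames (≈ 122.2777); B is ahead of A.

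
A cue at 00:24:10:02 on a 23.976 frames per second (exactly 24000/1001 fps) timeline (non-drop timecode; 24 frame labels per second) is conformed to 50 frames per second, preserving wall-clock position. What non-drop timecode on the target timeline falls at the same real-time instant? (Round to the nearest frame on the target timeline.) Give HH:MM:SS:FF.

Source frame index: (0×3600 + 24×60 + 10) × 24 + 2 = 34802.
Real time: 34802 / (24000/1001) = 17418401/12000 s.
Target frame: (17418401/12000) × (50) = 17418401/240 ≈ 72576.671 → 72577.
At 50 labels/s: frame 72577 → 00:24:11:27.

00:24:11:27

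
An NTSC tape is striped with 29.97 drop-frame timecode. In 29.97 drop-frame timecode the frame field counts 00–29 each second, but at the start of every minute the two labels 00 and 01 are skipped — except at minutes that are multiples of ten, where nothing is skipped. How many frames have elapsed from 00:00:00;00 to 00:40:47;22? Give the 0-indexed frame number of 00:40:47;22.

73360

Complete 10-minute blocks: 4, each 17982 frames → 71928.
Remaining 0 whole minutes in the current block: 0 frames.
Within the current minute: 47 × 30 + 22 = 1432. Total = 71928 + 0 + 1432 = 73360.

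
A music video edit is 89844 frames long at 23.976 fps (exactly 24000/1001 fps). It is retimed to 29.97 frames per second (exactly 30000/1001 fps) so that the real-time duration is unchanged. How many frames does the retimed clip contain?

Target frames = source frames × (target rate / source rate) = 89844 × (30000/1001)/(24000/1001) = 89844 × 5/4 = 112305.

112305 frames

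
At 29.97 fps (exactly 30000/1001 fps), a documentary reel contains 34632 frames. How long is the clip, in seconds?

Running time = 34632 / (30000/1001) = 1155.5544 s.

1155.5544 seconds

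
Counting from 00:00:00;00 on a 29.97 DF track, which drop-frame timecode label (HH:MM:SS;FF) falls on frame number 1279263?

11:51:24;23

Ten DF minutes hold 17982 frames, so frame 1279263 lies in block 71 (frames 1276722–1294703) with 2541 frames into that block.
The block's first minute is 1800 frames and the rest 1798 each; 2541 frames reaches minute 1, so 71 × 18 + 1 × 2 = 1280 labels have been skipped so far.
Adding those back, label number 1279263 + 1280 = 1280543 at 30 labels/s is 42684 s + 23 f = 11 h 51 min 24 s frame 23, i.e. 11:51:24;23.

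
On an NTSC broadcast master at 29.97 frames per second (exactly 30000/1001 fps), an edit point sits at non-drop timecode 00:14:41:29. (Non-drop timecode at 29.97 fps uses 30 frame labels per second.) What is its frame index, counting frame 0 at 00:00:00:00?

frame 26459

Total seconds to the label: (0 × 3600 + 14 × 60 + 41) = 881.
Frame index = 881 × 30 + 29 = 26459.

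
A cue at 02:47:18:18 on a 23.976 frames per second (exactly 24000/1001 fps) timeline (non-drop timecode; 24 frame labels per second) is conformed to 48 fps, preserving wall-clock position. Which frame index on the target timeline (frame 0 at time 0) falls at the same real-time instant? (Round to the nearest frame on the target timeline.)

frame 482342

Source frame index: (2×3600 + 47×60 + 18) × 24 + 18 = 240930.
Real time: 240930 / (24000/1001) = 8039031/800 s.
Target frame: (8039031/800) × (48) = 24117093/50 ≈ 482341.860 → 482342.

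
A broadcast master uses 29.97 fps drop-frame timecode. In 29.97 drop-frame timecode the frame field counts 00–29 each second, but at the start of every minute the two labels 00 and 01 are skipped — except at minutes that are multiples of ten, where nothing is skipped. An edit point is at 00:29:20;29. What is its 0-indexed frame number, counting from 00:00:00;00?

52775

Complete 10-minute blocks: 2, each 17982 frames → 35964.
Remaining 9 whole minutes in the current block: 1800 + 8 × 1798 = 16184 frames.
Within the current minute: 20 × 30 + 29 − 2 = 627 (labels ;00/;01 skipped at this minute). Total = 35964 + 16184 + 627 = 52775.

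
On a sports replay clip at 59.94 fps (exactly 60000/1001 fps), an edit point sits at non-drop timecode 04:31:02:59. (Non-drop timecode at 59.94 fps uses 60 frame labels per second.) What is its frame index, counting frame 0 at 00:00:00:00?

Total seconds to the label: (4 × 3600 + 31 × 60 + 2) = 16262.
Frame index = 16262 × 60 + 59 = 975779.

975779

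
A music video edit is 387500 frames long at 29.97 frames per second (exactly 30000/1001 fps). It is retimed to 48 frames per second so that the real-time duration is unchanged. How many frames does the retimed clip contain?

620620 frames

Target frames = source frames × (target rate / source rate) = 387500 × (48)/(30000/1001) = 387500 × 1001/625 = 620620.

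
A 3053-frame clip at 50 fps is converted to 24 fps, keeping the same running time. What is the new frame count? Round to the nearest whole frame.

1465 frames

Frames at target rate = 3053 × (24) / (50) = 36636/25 ≈ 1465.440.
Nearest whole frame: 1465.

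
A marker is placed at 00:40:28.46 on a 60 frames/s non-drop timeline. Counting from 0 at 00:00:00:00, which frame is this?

Total seconds to the label: (0 × 3600 + 40 × 60 + 28) = 2428.
Frame index = 2428 × 60 + 46 = 145726.

145726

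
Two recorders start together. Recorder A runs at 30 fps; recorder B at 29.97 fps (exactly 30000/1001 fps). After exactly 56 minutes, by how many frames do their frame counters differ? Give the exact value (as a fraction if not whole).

14400/143 frames

56 min = 3360 s.
A emits 30 × 3360 = 100800 frames; B emits 30000/1001 × 3360 = 14400000/143.
Difference = 14400/143 frames (≈ 100.6993); B is behind A.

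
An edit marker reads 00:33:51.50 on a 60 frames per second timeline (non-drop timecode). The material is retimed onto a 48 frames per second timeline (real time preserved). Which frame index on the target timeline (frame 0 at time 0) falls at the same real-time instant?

Source frame index: (0×3600 + 33×60 + 51) × 60 + 50 = 121910.
Real time: 121910 / (60) = 12191/6 s.
Target frame: (12191/6) × (48) = 97528.

frame 97528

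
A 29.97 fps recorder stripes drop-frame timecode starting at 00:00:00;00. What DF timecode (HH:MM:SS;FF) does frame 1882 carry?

Each 10-minute DF block holds 10 × 60 × 30 − 9 × 2 = 17982 frames. 1882 ÷ 17982 → 0 full blocks, remainder 1882.
Within the partial block the first minute is 1800 frames and each further minute 1798, so 1 further minute boundary passed. Total skipped labels = 18 × 0 + 2 × 1 = 2.
Non-drop label index = 1882 + 2 = 1884; at 30 labels/s that is 00:01:02:24, i.e. DF 00:01:02;24.

00:01:02;24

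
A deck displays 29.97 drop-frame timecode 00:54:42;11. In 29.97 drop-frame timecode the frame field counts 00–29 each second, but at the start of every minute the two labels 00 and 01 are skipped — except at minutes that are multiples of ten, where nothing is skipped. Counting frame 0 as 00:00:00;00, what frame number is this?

98373

Complete 10-minute blocks: 5, each 17982 frames → 89910.
Remaining 4 whole minutes in the current block: 1800 + 3 × 1798 = 7194 frames.
Within the current minute: 42 × 30 + 11 − 2 = 1269 (labels ;00/;01 skipped at this minute). Total = 89910 + 7194 + 1269 = 98373.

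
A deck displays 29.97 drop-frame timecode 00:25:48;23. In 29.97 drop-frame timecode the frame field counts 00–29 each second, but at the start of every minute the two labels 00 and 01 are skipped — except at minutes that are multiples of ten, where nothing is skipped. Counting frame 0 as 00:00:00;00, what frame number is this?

46417

As if non-drop at 30 labels/s: (0 × 3600 + 25 × 60 + 48) × 30 + 23 = 46463.
Minute boundaries passed: 25; those not divisible by 10: 25 − 2 = 23; dropped labels = 2 × 23 = 46.
Actual frame index = 46463 − 46 = 46417.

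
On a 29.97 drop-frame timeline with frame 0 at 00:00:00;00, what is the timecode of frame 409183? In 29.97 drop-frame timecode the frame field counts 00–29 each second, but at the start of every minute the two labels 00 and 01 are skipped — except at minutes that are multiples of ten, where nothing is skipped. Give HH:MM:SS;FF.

03:47:33;03

Ten DF minutes hold 17982 frames, so frame 409183 lies in block 22 (frames 395604–413585) with 13579 frames into that block.
The block's first minute is 1800 frames and the rest 1798 each; 13579 frames reaches minute 7, so 22 × 18 + 7 × 2 = 410 labels have been skipped so far.
Adding those back, label number 409183 + 410 = 409593 at 30 labels/s is 13653 s + 3 f = 3 h 47 min 33 s frame 3, i.e. 03:47:33;03.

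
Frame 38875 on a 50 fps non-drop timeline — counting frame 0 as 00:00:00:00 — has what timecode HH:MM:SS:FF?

38875 ÷ 50 = 777 full seconds, remainder 25 frames.
777 s = 0 h 12 min 57 s.
Timecode: 00:12:57:25.

00:12:57:25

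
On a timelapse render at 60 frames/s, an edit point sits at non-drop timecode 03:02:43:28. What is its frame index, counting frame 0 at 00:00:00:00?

Total seconds to the label: (3 × 3600 + 2 × 60 + 43) = 10963.
Frame index = 10963 × 60 + 28 = 657808.

frame 657808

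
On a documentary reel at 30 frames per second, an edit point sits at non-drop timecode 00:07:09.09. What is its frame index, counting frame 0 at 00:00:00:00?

12879

Total seconds to the label: (0 × 3600 + 7 × 60 + 9) = 429.
Frame index = 429 × 30 + 9 = 12879.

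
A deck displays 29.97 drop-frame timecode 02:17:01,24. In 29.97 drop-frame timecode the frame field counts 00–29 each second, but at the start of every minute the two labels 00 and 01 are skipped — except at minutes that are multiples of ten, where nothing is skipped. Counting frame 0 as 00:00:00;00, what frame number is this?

As if non-drop at 30 labels/s: (2 × 3600 + 17 × 60 + 1) × 30 + 24 = 246654.
Minute boundaries passed: 137; those not divisible by 10: 137 − 13 = 124; dropped labels = 2 × 124 = 248.
Actual frame index = 246654 − 248 = 246406.

246406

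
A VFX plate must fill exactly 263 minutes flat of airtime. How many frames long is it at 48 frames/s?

757440 frames

263 min = 15780 s.
Frames = 15780 × 48 = 757440.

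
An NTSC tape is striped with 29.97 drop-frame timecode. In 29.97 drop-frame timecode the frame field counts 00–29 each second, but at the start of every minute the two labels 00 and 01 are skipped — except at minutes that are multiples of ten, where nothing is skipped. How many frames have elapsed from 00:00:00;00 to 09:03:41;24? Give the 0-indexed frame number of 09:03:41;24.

977676

As if non-drop at 30 labels/s: (9 × 3600 + 3 × 60 + 41) × 30 + 24 = 978654.
Minute boundaries passed: 543; those not divisible by 10: 543 − 54 = 489; dropped labels = 2 × 489 = 978.
Actual frame index = 978654 − 978 = 977676.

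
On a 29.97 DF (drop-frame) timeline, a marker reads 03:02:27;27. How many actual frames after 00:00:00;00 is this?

Complete 10-minute blocks: 18, each 17982 frames → 323676.
Remaining 2 whole minutes in the current block: 1800 + 1 × 1798 = 3598 frames.
Within the current minute: 27 × 30 + 27 − 2 = 835 (labels ;00/;01 skipped at this minute). Total = 323676 + 3598 + 835 = 328109.

328109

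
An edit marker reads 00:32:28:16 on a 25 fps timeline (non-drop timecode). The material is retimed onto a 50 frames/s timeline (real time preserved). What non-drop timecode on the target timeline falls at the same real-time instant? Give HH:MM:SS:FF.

00:32:28:32

Source frame index: (0×3600 + 32×60 + 28) × 25 + 16 = 48716.
Real time: 48716 / (25) = 48716/25 s.
Target frame: (48716/25) × (50) = 97432.
At 50 labels/s: frame 97432 → 00:32:28:32.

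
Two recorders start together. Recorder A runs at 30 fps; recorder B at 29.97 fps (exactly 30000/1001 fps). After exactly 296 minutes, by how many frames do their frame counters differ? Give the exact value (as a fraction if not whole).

296 min = 17760 s.
A emits 30 × 17760 = 532800 frames; B emits 30000/1001 × 17760 = 532800000/1001.
Difference = 532800/1001 frames (≈ 532.2677); B is behind A.

532800/1001 frames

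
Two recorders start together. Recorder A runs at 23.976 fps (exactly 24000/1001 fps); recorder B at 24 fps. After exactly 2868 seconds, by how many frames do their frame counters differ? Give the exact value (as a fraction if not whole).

68832/1001 frames

A emits 24000/1001 × 2868 = 68832000/1001 frames; B emits 24 × 2868 = 68832.
Difference = 68832/1001 frames (≈ 68.7632); B is ahead of A.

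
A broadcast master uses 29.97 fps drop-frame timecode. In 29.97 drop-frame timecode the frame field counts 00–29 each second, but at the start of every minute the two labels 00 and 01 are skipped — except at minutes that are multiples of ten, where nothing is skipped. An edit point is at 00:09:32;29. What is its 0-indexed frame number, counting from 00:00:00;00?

17171

Complete 10-minute blocks: 0, each 17982 frames → 0.
Remaining 9 whole minutes in the current block: 1800 + 8 × 1798 = 16184 frames.
Within the current minute: 32 × 30 + 29 − 2 = 987 (labels ;00/;01 skipped at this minute). Total = 0 + 16184 + 987 = 17171.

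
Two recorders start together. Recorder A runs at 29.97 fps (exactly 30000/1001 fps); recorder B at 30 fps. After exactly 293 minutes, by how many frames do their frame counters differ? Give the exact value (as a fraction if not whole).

527400/1001 frames

293 min = 17580 s.
A emits 30000/1001 × 17580 = 527400000/1001 frames; B emits 30 × 17580 = 527400.
Difference = 527400/1001 frames (≈ 526.8731); B is ahead of A.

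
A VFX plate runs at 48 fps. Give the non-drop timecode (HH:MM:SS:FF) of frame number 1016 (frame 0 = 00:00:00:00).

1016 ÷ 48 = 21 full seconds, remainder 8 frames.
21 s = 0 h 0 min 21 s.
Timecode: 00:00:21:08.

00:00:21:08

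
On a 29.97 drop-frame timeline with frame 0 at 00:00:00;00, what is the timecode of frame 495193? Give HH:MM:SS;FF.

Ten DF minutes hold 17982 frames, so frame 495193 lies in block 27 (frames 485514–503495) with 9679 frames into that block.
The block's first minute is 1800 frames and the rest 1798 each; 9679 frames reaches minute 5, so 27 × 18 + 5 × 2 = 496 labels have been skipped so far.
Adding those back, label number 495193 + 496 = 495689 at 30 labels/s is 16522 s + 29 f = 4 h 35 min 22 s frame 29, i.e. 04:35:22;29.

04:35:22;29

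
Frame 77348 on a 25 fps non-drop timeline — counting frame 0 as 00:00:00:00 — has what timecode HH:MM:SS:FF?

77348 ÷ 25 = 3093 full seconds, remainder 23 frames.
3093 s = 0 h 51 min 33 s.
Timecode: 00:51:33:23.

00:51:33:23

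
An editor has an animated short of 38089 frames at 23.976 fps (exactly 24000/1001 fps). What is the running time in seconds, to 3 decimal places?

Running time = 38089 × 1001/24000 = 38127089/24000 s ≈ 1588.629 s.

1588.629 seconds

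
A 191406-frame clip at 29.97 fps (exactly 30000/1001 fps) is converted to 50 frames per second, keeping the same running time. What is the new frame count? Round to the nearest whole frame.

319329 frames

Frames at target rate = 191406 × (50) / (30000/1001) = 31932901/100 ≈ 319329.010.
Nearest whole frame: 319329.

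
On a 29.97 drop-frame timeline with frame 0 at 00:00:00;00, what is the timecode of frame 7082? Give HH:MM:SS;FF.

00:03:56;08

Ten DF minutes hold 17982 frames, so frame 7082 lies in block 0 (frames 0–17981) with 7082 frames into that block.
The block's first minute is 1800 frames and the rest 1798 each; 7082 frames reaches minute 3, so 0 × 18 + 3 × 2 = 6 labels have been skipped so far.
Adding those back, label number 7082 + 6 = 7088 at 30 labels/s is 236 s + 8 f = 0 h 3 min 56 s frame 8, i.e. 00:03:56;08.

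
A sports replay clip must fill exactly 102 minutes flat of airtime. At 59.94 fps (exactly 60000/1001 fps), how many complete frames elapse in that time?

102 min = 6120 s.
Frames = 6120 × 60000/1001 = 367200000/1001 ≈ 366833.1668.
Complete frames: 366833.

366833 frames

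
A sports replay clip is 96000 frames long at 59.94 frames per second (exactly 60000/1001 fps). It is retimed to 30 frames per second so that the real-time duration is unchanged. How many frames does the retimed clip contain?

Target frames = source frames × (target rate / source rate) = 96000 × (30)/(60000/1001) = 96000 × 1001/2000 = 48048.

48048 frames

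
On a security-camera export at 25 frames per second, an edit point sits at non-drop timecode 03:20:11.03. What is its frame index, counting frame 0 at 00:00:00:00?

frame 300278

Total seconds to the label: (3 × 3600 + 20 × 60 + 11) = 12011.
Frame index = 12011 × 25 + 3 = 300278.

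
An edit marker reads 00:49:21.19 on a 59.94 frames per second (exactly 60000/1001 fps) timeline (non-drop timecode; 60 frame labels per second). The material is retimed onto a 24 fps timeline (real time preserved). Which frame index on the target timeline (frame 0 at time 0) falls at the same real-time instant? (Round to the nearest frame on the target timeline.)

frame 71143

Source frame index: (0×3600 + 49×60 + 21) × 60 + 19 = 177679.
Real time: 177679 / (60000/1001) = 177856679/60000 s.
Target frame: (177856679/60000) × (24) = 177856679/2500 ≈ 71142.672 → 71143.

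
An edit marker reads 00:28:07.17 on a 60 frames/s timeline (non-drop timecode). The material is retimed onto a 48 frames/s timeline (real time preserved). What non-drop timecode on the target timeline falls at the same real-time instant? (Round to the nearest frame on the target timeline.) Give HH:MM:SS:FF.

Source frame index: (0×3600 + 28×60 + 7) × 60 + 17 = 101237.
Real time: 101237 / (60) = 101237/60 s.
Target frame: (101237/60) × (48) = 404948/5 ≈ 80989.600 → 80990.
At 48 labels/s: frame 80990 → 00:28:07:14.

00:28:07:14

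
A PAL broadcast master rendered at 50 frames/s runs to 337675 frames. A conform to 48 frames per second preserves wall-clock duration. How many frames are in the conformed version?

324168 frames

Target frames = source frames × (target rate / source rate) = 337675 × (48)/(50) = 337675 × 24/25 = 324168.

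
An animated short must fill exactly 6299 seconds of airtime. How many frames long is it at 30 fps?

Frames = 6299 × 30 = 188970.

188970 frames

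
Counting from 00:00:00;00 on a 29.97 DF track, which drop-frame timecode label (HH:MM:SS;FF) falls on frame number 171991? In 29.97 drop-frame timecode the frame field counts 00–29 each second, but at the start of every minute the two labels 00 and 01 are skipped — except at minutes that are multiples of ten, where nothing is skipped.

01:35:38;23

Each 10-minute DF block holds 10 × 60 × 30 − 9 × 2 = 17982 frames. 171991 ÷ 17982 → 9 full blocks, remainder 10153.
Within the partial block the first minute is 1800 frames and each further minute 1798, so 5 further minute boundaries passed. Total skipped labels = 18 × 9 + 2 × 5 = 172.
Non-drop label index = 171991 + 172 = 172163; at 30 labels/s that is 01:35:38:23, i.e. DF 01:35:38;23.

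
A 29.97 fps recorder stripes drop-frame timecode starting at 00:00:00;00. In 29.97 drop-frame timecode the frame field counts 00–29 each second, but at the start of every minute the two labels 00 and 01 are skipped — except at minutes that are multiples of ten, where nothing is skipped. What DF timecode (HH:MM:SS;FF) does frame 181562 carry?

Each 10-minute DF block holds 10 × 60 × 30 − 9 × 2 = 17982 frames. 181562 ÷ 17982 → 10 full blocks, remainder 1742.
Within the partial block the first minute is 1800 frames and each further minute 1798, so 0 further minute boundaries passed. Total skipped labels = 18 × 10 + 2 × 0 = 180.
Non-drop label index = 181562 + 180 = 181742; at 30 labels/s that is 01:40:58:02, i.e. DF 01:40:58;02.

01:40:58;02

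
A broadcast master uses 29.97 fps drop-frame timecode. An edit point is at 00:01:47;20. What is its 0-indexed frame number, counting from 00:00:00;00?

As if non-drop at 30 labels/s: (0 × 3600 + 1 × 60 + 47) × 30 + 20 = 3230.
Minute boundaries passed: 1; those not divisible by 10: 1 − 0 = 1; dropped labels = 2 × 1 = 2.
Actual frame index = 3230 − 2 = 3228.

3228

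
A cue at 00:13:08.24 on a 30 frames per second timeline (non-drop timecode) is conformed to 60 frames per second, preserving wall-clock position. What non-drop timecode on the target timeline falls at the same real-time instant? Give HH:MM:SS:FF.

00:13:08:48

Source frame index: (0×3600 + 13×60 + 8) × 30 + 24 = 23664.
Real time: 23664 / (30) = 3944/5 s.
Target frame: (3944/5) × (60) = 47328.
At 60 labels/s: frame 47328 → 00:13:08:48.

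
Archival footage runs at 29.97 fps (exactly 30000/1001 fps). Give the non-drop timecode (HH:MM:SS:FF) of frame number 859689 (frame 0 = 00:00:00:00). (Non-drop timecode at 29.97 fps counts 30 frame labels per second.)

859689 ÷ 30 = 28656 full seconds, remainder 9 frames.
28656 s = 7 h 57 min 36 s.
Timecode: 07:57:36:09.

07:57:36:09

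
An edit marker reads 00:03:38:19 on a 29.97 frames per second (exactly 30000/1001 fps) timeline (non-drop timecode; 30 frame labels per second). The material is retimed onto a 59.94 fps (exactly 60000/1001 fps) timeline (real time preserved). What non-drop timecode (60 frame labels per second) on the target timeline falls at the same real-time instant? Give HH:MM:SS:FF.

Source frame index: (0×3600 + 3×60 + 38) × 30 + 19 = 6559.
Real time: 6559 / (30000/1001) = 6565559/30000 s.
Target frame: (6565559/30000) × (60000/1001) = 13118.
At 60 labels/s: frame 13118 → 00:03:38:38.

00:03:38:38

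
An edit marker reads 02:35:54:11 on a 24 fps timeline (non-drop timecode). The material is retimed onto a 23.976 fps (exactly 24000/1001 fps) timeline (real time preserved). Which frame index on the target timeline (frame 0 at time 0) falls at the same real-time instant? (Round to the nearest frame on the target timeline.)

Source frame index: (2×3600 + 35×60 + 54) × 24 + 11 = 224507.
Real time: 224507 / (24) = 224507/24 s.
Target frame: (224507/24) × (24000/1001) = 224507000/1001 ≈ 224282.717 → 224283.

frame 224283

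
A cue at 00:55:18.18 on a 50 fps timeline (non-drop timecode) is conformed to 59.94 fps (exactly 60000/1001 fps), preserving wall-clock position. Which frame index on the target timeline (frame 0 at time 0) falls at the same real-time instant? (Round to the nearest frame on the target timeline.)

frame 198903

Source frame index: (0×3600 + 55×60 + 18) × 50 + 18 = 165918.
Real time: 165918 / (50) = 82959/25 s.
Target frame: (82959/25) × (60000/1001) = 199101600/1001 ≈ 198902.697 → 198903.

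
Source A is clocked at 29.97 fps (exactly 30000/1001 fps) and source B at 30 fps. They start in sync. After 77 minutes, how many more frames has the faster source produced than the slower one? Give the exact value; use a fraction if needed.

77 min = 4620 s.
A emits 30000/1001 × 4620 = 1800000/13 frames; B emits 30 × 4620 = 138600.
Difference = 1800/13 frames (≈ 138.4615); B is ahead of A.

1800/13 frames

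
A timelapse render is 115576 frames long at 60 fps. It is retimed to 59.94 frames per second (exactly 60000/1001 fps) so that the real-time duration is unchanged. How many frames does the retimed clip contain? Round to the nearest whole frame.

Frames at target rate = 115576 × (60000/1001) / (60) = 115576000/1001 ≈ 115460.539.
Nearest whole frame: 115461.

115461 frames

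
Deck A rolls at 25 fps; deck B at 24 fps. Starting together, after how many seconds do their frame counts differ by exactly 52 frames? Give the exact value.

The gap grows by |24 − 25| = 1 frame per second.
Time for a 52-frame gap: 52 ÷ (1) = 52 s.

52 seconds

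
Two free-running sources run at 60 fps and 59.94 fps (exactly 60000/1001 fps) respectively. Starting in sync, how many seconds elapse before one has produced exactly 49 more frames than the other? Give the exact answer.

The gap grows by |60000/1001 − 60| = 60/1001 frames per second.
Time for a 49-frame gap: 49 ÷ (60/1001) = 49049/60 s.

49049/60 seconds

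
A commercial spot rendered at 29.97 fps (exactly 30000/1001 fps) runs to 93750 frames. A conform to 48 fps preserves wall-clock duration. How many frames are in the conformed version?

Target frames = source frames × (target rate / source rate) = 93750 × (48)/(30000/1001) = 93750 × 1001/625 = 150150.

150150 frames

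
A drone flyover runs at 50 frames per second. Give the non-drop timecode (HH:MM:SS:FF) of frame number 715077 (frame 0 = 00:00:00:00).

715077 ÷ 50 = 14301 full seconds, remainder 27 frames.
14301 s = 3 h 58 min 21 s.
Timecode: 03:58:21:27.

03:58:21:27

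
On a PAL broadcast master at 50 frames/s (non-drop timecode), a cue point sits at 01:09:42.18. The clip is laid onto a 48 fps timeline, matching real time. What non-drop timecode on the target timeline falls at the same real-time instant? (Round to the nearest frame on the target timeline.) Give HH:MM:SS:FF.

01:09:42:17

Source frame index: (1×3600 + 9×60 + 42) × 50 + 18 = 209118.
Real time: 209118 / (50) = 104559/25 s.
Target frame: (104559/25) × (48) = 5018832/25 ≈ 200753.280 → 200753.
At 48 labels/s: frame 200753 → 01:09:42:17.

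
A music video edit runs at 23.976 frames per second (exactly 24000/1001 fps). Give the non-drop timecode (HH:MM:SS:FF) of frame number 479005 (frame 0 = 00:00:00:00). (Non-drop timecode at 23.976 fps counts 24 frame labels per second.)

479005 ÷ 24 = 19958 full seconds, remainder 13 frames.
19958 s = 5 h 32 min 38 s.
Timecode: 05:32:38:13.

05:32:38:13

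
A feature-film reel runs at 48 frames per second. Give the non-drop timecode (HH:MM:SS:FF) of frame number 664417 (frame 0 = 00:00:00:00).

664417 ÷ 48 = 13842 full seconds, remainder 1 frame.
13842 s = 3 h 50 min 42 s.
Timecode: 03:50:42:01.

03:50:42:01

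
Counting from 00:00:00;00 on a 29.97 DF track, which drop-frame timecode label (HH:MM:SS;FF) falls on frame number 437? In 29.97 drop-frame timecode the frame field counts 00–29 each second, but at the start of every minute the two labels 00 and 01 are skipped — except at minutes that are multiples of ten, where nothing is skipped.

Each 10-minute DF block holds 10 × 60 × 30 − 9 × 2 = 17982 frames. 437 ÷ 17982 → 0 full blocks, remainder 437.
Within the partial block the first minute is 1800 frames and each further minute 1798, so 0 further minute boundaries passed. Total skipped labels = 18 × 0 + 2 × 0 = 0.
Non-drop label index = 437 + 0 = 437; at 30 labels/s that is 00:00:14:17, i.e. DF 00:00:14;17.

00:00:14;17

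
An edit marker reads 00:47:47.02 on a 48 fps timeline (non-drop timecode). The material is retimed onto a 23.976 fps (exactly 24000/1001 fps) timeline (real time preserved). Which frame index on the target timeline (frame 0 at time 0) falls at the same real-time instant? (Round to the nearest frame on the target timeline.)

Source frame index: (0×3600 + 47×60 + 47) × 48 + 2 = 137618.
Real time: 137618 / (48) = 68809/24 s.
Target frame: (68809/24) × (24000/1001) = 5293000/77 ≈ 68740.260 → 68740.

frame 68740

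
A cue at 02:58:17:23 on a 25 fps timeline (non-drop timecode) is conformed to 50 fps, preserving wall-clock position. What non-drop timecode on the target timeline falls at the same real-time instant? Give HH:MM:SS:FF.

02:58:17:46

Source frame index: (2×3600 + 58×60 + 17) × 25 + 23 = 267448.
Real time: 267448 / (25) = 267448/25 s.
Target frame: (267448/25) × (50) = 534896.
At 50 labels/s: frame 534896 → 02:58:17:46.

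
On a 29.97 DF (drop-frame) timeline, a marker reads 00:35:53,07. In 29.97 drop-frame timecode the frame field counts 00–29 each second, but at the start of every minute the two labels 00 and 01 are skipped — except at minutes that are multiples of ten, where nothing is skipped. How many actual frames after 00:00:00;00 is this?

64533

As if non-drop at 30 labels/s: (0 × 3600 + 35 × 60 + 53) × 30 + 7 = 64597.
Minute boundaries passed: 35; those not divisible by 10: 35 − 3 = 32; dropped labels = 2 × 32 = 64.
Actual frame index = 64597 − 64 = 64533.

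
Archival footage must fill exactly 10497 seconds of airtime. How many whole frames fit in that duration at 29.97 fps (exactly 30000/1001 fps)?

Frames = 10497 × 30000/1001 = 314910000/1001 ≈ 314595.4046.
Complete frames: 314595.

314595 frames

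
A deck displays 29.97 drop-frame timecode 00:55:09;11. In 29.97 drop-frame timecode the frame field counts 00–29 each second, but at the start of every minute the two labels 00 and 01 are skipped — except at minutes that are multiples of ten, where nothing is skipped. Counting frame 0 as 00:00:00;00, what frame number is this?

99181

Complete 10-minute blocks: 5, each 17982 frames → 89910.
Remaining 5 whole minutes in the current block: 1800 + 4 × 1798 = 8992 frames.
Within the current minute: 9 × 30 + 11 − 2 = 279 (labels ;00/;01 skipped at this minute). Total = 89910 + 8992 + 279 = 99181.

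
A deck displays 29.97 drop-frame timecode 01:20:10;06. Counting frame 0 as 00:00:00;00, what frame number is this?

Complete 10-minute blocks: 8, each 17982 frames → 143856.
Remaining 0 whole minutes in the current block: 0 frames.
Within the current minute: 10 × 30 + 6 = 306. Total = 143856 + 0 + 306 = 144162.

144162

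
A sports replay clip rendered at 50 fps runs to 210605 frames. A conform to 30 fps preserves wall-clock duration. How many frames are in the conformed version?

126363 frames

Target frames = source frames × (target rate / source rate) = 210605 × (30)/(50) = 210605 × 3/5 = 126363.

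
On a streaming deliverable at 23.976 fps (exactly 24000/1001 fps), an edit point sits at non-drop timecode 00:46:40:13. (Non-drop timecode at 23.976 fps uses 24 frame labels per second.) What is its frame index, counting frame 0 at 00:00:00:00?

67213

Total seconds to the label: (0 × 3600 + 46 × 60 + 40) = 2800.
Frame index = 2800 × 24 + 13 = 67213.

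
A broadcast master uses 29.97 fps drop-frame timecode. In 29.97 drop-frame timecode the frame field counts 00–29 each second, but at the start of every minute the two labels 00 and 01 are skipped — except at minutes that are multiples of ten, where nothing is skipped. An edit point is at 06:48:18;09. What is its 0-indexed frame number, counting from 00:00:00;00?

Complete 10-minute blocks: 40, each 17982 frames → 719280.
Remaining 8 whole minutes in the current block: 1800 + 7 × 1798 = 14386 frames.
Within the current minute: 18 × 30 + 9 − 2 = 547 (labels ;00/;01 skipped at this minute). Total = 719280 + 14386 + 547 = 734213.

734213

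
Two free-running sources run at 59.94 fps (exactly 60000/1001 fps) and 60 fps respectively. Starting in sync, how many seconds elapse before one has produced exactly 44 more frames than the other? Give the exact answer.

The gap grows by |60 − 60000/1001| = 60/1001 frames per second.
Time for a 44-frame gap: 44 ÷ (60/1001) = 11011/15 s.

11011/15 seconds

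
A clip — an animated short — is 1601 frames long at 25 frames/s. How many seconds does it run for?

64.04 seconds

Running time = 1601 / (25) = 64.04 s.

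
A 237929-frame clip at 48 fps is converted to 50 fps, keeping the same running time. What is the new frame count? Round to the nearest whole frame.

Frames at target rate = 237929 × (50) / (48) = 5948225/24 ≈ 247842.708.
Nearest whole frame: 247843.

247843 frames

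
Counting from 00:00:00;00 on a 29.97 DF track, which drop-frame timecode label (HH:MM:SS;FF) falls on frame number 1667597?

15:27:22;07

Ten DF minutes hold 17982 frames, so frame 1667597 lies in block 92 (frames 1654344–1672325) with 13253 frames into that block.
The block's first minute is 1800 frames and the rest 1798 each; 13253 frames reaches minute 7, so 92 × 18 + 7 × 2 = 1670 labels have been skipped so far.
Adding those back, label number 1667597 + 1670 = 1669267 at 30 labels/s is 55642 s + 7 f = 15 h 27 min 22 s frame 7, i.e. 15:27:22;07.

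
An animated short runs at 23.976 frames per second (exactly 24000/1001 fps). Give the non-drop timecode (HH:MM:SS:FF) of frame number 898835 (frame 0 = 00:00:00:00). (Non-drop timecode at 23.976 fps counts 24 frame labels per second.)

10:24:11:11

898835 ÷ 24 = 37451 full seconds, remainder 11 frames.
37451 s = 10 h 24 min 11 s.
Timecode: 10:24:11:11.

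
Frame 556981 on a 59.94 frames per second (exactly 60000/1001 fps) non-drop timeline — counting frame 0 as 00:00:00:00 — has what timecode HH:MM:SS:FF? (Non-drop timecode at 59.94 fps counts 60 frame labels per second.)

556981 ÷ 60 = 9283 full seconds, remainder 1 frame.
9283 s = 2 h 34 min 43 s.
Timecode: 02:34:43:01.

02:34:43:01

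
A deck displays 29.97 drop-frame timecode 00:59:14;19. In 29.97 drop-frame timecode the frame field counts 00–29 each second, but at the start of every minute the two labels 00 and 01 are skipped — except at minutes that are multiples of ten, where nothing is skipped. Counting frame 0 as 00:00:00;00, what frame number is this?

As if non-drop at 30 labels/s: (0 × 3600 + 59 × 60 + 14) × 30 + 19 = 106639.
Minute boundaries passed: 59; those not divisible by 10: 59 − 5 = 54; dropped labels = 2 × 54 = 108.
Actual frame index = 106639 − 108 = 106531.

106531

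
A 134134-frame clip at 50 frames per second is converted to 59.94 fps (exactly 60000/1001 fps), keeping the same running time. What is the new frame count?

160800 frames

Target frames = source frames × (target rate / source rate) = 134134 × (60000/1001)/(50) = 134134 × 1200/1001 = 160800.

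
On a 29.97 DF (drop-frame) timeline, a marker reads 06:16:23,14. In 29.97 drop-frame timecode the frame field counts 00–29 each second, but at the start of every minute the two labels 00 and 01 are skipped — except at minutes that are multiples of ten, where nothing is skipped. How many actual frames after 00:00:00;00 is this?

As if non-drop at 30 labels/s: (6 × 3600 + 16 × 60 + 23) × 30 + 14 = 677504.
Minute boundaries passed: 376; those not divisible by 10: 376 − 37 = 339; dropped labels = 2 × 339 = 678.
Actual frame index = 677504 − 678 = 676826.

676826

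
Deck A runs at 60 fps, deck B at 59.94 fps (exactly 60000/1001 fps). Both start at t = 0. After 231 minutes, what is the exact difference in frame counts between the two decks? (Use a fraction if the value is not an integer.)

231 min = 13860 s.
A emits 60 × 13860 = 831600 frames; B emits 60000/1001 × 13860 = 10800000/13.
Difference = 10800/13 frames (≈ 830.7692); B is behind A.

10800/13 frames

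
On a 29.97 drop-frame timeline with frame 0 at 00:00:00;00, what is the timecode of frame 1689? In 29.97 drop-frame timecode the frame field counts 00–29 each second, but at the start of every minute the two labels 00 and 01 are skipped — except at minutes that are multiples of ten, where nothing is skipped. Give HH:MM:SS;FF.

Each 10-minute DF block holds 10 × 60 × 30 − 9 × 2 = 17982 frames. 1689 ÷ 17982 → 0 full blocks, remainder 1689.
Within the partial block the first minute is 1800 frames and each further minute 1798, so 0 further minute boundaries passed. Total skipped labels = 18 × 0 + 2 × 0 = 0.
Non-drop label index = 1689 + 0 = 1689; at 30 labels/s that is 00:00:56:09, i.e. DF 00:00:56;09.

00:00:56;09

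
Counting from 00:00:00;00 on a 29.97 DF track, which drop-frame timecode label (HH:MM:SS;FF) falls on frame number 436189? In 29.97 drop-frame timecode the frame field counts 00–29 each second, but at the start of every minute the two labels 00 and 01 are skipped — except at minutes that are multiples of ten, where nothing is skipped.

04:02:34;05

Ten DF minutes hold 17982 frames, so frame 436189 lies in block 24 (frames 431568–449549) with 4621 frames into that block.
The block's first minute is 1800 frames and the rest 1798 each; 4621 frames reaches minute 2, so 24 × 18 + 2 × 2 = 436 labels have been skipped so far.
Adding those back, label number 436189 + 436 = 436625 at 30 labels/s is 14554 s + 5 f = 4 h 2 min 34 s frame 5, i.e. 04:02:34;05.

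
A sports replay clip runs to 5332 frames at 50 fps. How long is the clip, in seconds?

Running time = 5332 / (50) = 106.64 s.

106.64 seconds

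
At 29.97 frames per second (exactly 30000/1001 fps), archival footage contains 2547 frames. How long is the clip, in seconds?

84.9849 seconds

Running time = 2547 / (30000/1001) = 84.9849 s.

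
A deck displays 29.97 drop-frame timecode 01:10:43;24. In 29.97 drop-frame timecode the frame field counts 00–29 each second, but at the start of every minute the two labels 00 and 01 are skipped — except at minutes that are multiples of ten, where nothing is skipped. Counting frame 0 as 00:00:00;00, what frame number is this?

As if non-drop at 30 labels/s: (1 × 3600 + 10 × 60 + 43) × 30 + 24 = 127314.
Minute boundaries passed: 70; those not divisible by 10: 70 − 7 = 63; dropped labels = 2 × 63 = 126.
Actual frame index = 127314 − 126 = 127188.

127188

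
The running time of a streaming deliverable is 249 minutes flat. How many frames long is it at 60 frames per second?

896400 frames

249 min = 14940 s.
Frames = 14940 × 60 = 896400.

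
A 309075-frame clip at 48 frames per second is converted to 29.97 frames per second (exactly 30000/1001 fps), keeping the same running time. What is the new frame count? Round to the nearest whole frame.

192979 frames

Frames at target rate = 309075 × (30000/1001) / (48) = 14859375/77 ≈ 192978.896.
Nearest whole frame: 192979.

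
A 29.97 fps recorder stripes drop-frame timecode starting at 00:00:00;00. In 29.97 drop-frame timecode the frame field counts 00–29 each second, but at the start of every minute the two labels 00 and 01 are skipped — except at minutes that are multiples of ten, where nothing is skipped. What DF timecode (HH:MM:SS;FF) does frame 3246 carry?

Ten DF minutes hold 17982 frames, so frame 3246 lies in block 0 (frames 0–17981) with 3246 frames into that block.
The block's first minute is 1800 frames and the rest 1798 each; 3246 frames reaches minute 1, so 0 × 18 + 1 × 2 = 2 labels have been skipped so far.
Adding those back, label number 3246 + 2 = 3248 at 30 labels/s is 108 s + 8 f = 0 h 1 min 48 s frame 8, i.e. 00:01:48;08.

00:01:48;08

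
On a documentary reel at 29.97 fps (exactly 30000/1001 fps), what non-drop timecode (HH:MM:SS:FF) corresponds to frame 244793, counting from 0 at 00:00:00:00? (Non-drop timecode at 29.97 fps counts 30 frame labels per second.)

02:15:59:23

244793 ÷ 30 = 8159 full seconds, remainder 23 frames.
8159 s = 2 h 15 min 59 s.
Timecode: 02:15:59:23.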